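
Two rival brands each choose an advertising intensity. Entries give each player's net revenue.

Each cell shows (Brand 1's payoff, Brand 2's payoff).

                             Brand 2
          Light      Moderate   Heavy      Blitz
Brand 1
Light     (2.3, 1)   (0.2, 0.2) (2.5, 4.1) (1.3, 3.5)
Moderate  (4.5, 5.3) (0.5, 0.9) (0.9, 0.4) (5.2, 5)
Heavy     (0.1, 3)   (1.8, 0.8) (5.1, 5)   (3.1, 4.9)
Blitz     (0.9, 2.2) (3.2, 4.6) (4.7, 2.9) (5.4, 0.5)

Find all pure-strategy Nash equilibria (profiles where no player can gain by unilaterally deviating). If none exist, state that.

(Light, Light): Brand 1 can switch to Moderate (2.3 → 4.5). Not NE.
(Light, Moderate): Brand 1 can switch to Moderate (0.2 → 0.5). Not NE.
(Light, Heavy): Brand 1 can switch to Heavy (2.5 → 5.1). Not NE.
(Light, Blitz): Brand 1 can switch to Moderate (1.3 → 5.2). Not NE.
(Moderate, Light): Brand 1 gets 4.5, best alternative 2.3; Brand 2 gets 5.3, best alternative 5. No profitable deviation — NE.
(Moderate, Moderate): Brand 1 can switch to Heavy (0.5 → 1.8). Not NE.
(Moderate, Heavy): Brand 1 can switch to Light (0.9 → 2.5). Not NE.
(Moderate, Blitz): Brand 1 can switch to Blitz (5.2 → 5.4). Not NE.
(Heavy, Light): Brand 1 can switch to Light (0.1 → 2.3). Not NE.
(Heavy, Heavy): Brand 1 gets 5.1, best alternative 4.7; Brand 2 gets 5, best alternative 4.9. No profitable deviation — NE.
(Blitz, Moderate): Brand 1 gets 3.2, best alternative 1.8; Brand 2 gets 4.6, best alternative 2.9. No profitable deviation — NE.
(The remaining 5 profiles each have a profitable deviation by the same check.)

The pure Nash equilibria are (Moderate, Light) and (Heavy, Heavy) and (Blitz, Moderate).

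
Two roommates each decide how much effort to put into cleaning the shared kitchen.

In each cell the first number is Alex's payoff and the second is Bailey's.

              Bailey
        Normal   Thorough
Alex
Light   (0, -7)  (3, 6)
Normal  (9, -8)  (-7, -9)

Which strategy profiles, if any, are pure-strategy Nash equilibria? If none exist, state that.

(Light, Normal): Alex can switch to Normal (0 → 9). Not NE.
(Light, Thorough): Alex gets 3, best alternative -7; Bailey gets 6, best alternative -7. No profitable deviation — NE.
(Normal, Normal): Alex gets 9, best alternative 0; Bailey gets -8, best alternative -9. No profitable deviation — NE.
(Normal, Thorough): Alex can switch to Light (-7 → 3). Not NE.

The pure Nash equilibria are (Light, Thorough); (Normal, Normal).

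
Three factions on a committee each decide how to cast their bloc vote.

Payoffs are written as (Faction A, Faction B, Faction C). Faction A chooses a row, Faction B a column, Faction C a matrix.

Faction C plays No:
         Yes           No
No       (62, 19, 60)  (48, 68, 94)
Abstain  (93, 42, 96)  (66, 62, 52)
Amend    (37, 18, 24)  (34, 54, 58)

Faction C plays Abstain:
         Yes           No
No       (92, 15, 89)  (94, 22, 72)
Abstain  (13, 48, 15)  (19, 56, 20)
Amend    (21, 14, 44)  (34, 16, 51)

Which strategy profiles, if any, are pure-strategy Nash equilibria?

(Abstain, No, No)

Check each profile: it is a Nash equilibrium iff no player can strictly gain by switching unilaterally.
(No, Yes, No): Faction A can switch to Abstain (62 → 93). Not NE.
(No, Yes, Abstain): Faction B can switch to No (15 → 22). Not NE.
(No, No, No): Faction A can switch to Abstain (48 → 66). Not NE.
(No, No, Abstain): Faction C can switch to No (72 → 94). Not NE.
(Abstain, Yes, No): Faction B can switch to No (42 → 62). Not NE.
(Abstain, Yes, Abstain): Faction A can switch to No (13 → 92). Not NE.
(Abstain, No, No): Faction A gets 66, best alternative 48; Faction B gets 62, best alternative 42; Faction C gets 52, best alternative 20. No profitable deviation — NE.
(Abstain, No, Abstain): Faction A can switch to No (19 → 94). Not NE.
(Amend, Yes, No): Faction A can switch to No (37 → 62). Not NE.
(Amend, Yes, Abstain): Faction A can switch to No (21 → 92). Not NE.
(Amend, No, No): Faction A can switch to No (34 → 48). Not NE.
(The remaining 1 profile has a profitable deviation by the same check.)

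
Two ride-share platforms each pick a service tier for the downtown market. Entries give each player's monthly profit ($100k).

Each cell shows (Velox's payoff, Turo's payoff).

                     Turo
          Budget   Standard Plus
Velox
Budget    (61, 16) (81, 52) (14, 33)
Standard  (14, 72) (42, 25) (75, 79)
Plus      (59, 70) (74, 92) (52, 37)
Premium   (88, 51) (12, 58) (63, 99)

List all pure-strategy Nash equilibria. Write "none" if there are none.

The pure Nash equilibria are (Budget, Standard), (Standard, Plus).

Velox against Budget: payoffs 61, 14, 59, 88 → best response Premium.
Velox against Standard: payoffs 81, 42, 74, 12 → best response Budget.
Velox against Plus: payoffs 14, 75, 52, 63 → best response Standard.
Turo against Budget: payoffs 16, 52, 33 → best response Standard.
Turo against Standard: payoffs 72, 25, 79 → best response Plus.
Turo against Plus: payoffs 70, 92, 37 → best response Standard.
Turo against Premium: payoffs 51, 58, 99 → best response Plus.
Mutual best responses: (Budget, Standard); (Standard, Plus).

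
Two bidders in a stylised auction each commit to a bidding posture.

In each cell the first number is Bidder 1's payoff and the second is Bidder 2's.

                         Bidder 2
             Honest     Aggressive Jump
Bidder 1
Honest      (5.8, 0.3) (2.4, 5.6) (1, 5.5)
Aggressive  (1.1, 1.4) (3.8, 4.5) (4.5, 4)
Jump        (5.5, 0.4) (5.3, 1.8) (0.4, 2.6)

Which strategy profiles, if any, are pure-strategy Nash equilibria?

There is no pure-strategy Nash equilibrium.

Bidder 1 against Honest: payoffs 5.8, 1.1, 5.5 → best response Honest.
Bidder 1 against Aggressive: payoffs 2.4, 3.8, 5.3 → best response Jump.
Bidder 1 against Jump: payoffs 1, 4.5, 0.4 → best response Aggressive.
Bidder 2 against Honest: payoffs 0.3, 5.6, 5.5 → best response Aggressive.
Bidder 2 against Aggressive: payoffs 1.4, 4.5, 4 → best response Aggressive.
Bidder 2 against Jump: payoffs 0.4, 1.8, 2.6 → best response Jump.
No profile is a mutual best response for all players.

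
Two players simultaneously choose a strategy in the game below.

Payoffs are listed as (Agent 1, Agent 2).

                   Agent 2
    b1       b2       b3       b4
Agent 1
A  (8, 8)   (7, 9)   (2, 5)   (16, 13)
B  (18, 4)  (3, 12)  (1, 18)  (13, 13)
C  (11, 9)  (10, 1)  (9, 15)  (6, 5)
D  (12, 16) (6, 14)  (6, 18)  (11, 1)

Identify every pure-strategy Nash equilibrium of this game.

(A, b4), (C, b3)

Agent 1 against b1: payoffs 8, 18, 11, 12 → best response B.
Agent 1 against b2: payoffs 7, 3, 10, 6 → best response C.
Agent 1 against b3: payoffs 2, 1, 9, 6 → best response C.
Agent 1 against b4: payoffs 16, 13, 6, 11 → best response A.
Agent 2 against A: payoffs 8, 9, 5, 13 → best response b4.
Agent 2 against B: payoffs 4, 12, 18, 13 → best response b3.
Agent 2 against C: payoffs 9, 1, 15, 5 → best response b3.
Agent 2 against D: payoffs 16, 14, 18, 1 → best response b3.
Mutual best responses: (A, b4); (C, b3).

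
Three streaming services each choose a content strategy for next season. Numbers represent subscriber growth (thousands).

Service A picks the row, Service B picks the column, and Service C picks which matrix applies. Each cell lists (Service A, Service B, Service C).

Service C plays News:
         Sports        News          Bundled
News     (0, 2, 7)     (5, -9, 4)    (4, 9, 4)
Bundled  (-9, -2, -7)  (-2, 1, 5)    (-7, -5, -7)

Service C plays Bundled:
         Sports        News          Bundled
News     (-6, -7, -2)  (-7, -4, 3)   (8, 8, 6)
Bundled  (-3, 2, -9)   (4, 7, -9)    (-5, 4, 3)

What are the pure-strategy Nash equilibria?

(News, Bundled, Bundled)

Mark each player's best response to every combination of opponents' strategies; a profile where every player is best-responding is a pure Nash equilibrium.
Service A against (Sports, News): payoffs 0, -9 → best response News.
Service A against (Sports, Bundled): payoffs -6, -3 → best response Bundled.
Service A against (News, News): payoffs 5, -2 → best response News.
Service A against (News, Bundled): payoffs -7, 4 → best response Bundled.
Service A against (Bundled, News): payoffs 4, -7 → best response News.
Service A against (Bundled, Bundled): payoffs 8, -5 → best response News.
Service B against (News, News): payoffs 2, -9, 9 → best response Bundled.
Service B against (News, Bundled): payoffs -7, -4, 8 → best response Bundled.
Service B against (Bundled, News): payoffs -2, 1, -5 → best response News.
Service B against (Bundled, Bundled): payoffs 2, 7, 4 → best response News.
Service C against (News, Sports): payoffs 7, -2 → best response News.
Service C against (News, News): payoffs 4, 3 → best response News.
Service C against (News, Bundled): payoffs 4, 6 → best response Bundled.
Service C against (Bundled, Sports): payoffs -7, -9 → best response News.
Service C against (Bundled, News): payoffs 5, -9 → best response News.
Service C against (Bundled, Bundled): payoffs -7, 3 → best response Bundled.
Mutual best responses: (News, Bundled, Bundled).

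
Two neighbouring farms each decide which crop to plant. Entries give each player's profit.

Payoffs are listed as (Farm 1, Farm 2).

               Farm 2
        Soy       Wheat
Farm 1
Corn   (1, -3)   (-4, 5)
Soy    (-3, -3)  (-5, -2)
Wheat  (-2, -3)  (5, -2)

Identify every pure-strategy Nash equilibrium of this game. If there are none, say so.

The unique pure-strategy Nash equilibrium is (Wheat, Wheat).

Farm 1 against Soy: payoffs 1, -3, -2 → best response Corn.
Farm 1 against Wheat: payoffs -4, -5, 5 → best response Wheat.
Farm 2 against Corn: payoffs -3, 5 → best response Wheat.
Farm 2 against Soy: payoffs -3, -2 → best response Wheat.
Farm 2 against Wheat: payoffs -3, -2 → best response Wheat.
Mutual best responses: (Wheat, Wheat).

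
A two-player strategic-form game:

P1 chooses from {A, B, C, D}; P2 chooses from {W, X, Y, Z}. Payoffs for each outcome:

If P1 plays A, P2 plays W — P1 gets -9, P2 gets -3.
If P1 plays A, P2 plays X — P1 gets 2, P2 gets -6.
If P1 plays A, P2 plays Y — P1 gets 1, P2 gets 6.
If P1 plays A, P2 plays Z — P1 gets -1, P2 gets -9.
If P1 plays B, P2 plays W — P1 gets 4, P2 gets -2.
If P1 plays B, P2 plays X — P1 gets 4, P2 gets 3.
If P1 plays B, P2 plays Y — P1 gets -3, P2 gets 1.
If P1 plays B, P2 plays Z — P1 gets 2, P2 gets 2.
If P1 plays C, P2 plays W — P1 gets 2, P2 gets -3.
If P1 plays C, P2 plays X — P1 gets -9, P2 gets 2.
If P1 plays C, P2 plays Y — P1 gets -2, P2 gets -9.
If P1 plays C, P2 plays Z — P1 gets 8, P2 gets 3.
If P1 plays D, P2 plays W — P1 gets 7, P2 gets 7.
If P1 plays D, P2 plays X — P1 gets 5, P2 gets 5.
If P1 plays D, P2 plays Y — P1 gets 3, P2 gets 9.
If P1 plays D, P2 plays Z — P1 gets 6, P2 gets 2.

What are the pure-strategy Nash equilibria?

Pure-strategy Nash equilibria: (C, Z); (D, Y)

(A, W): P1 can switch to B (-9 → 4). Not NE.
(A, X): P1 can switch to B (2 → 4). Not NE.
(A, Y): P1 can switch to D (1 → 3). Not NE.
(A, Z): P1 can switch to B (-1 → 2). Not NE.
(B, W): P1 can switch to D (4 → 7). Not NE.
(B, X): P1 can switch to D (4 → 5). Not NE.
(B, Y): P1 can switch to A (-3 → 1). Not NE.
(B, Z): P1 can switch to C (2 → 8). Not NE.
(C, W): P1 can switch to B (2 → 4). Not NE.
(C, X): P1 can switch to A (-9 → 2). Not NE.
(C, Y): P1 can switch to A (-2 → 1). Not NE.
(C, Z): P1 gets 8, best alternative 6; P2 gets 3, best alternative 2. No profitable deviation — NE.
(D, W): P2 can switch to Y (7 → 9). Not NE.
(D, Y): P1 gets 3, best alternative 1; P2 gets 9, best alternative 7. No profitable deviation — NE.
(The remaining 2 profiles each have a profitable deviation by the same check.)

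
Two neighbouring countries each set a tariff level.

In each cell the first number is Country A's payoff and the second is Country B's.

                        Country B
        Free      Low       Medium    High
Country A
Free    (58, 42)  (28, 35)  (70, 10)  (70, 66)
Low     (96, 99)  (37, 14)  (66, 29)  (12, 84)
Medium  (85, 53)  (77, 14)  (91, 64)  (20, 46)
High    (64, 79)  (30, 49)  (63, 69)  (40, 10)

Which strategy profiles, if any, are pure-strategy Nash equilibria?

(Free, High), (Low, Free), (Medium, Medium)

For each player, find the best response to each opponent profile; mutual best responses are the pure NE.
Country A against Free: payoffs 58, 96, 85, 64 → best response Low.
Country A against Low: payoffs 28, 37, 77, 30 → best response Medium.
Country A against Medium: payoffs 70, 66, 91, 63 → best response Medium.
Country A against High: payoffs 70, 12, 20, 40 → best response Free.
Country B against Free: payoffs 42, 35, 10, 66 → best response High.
Country B against Low: payoffs 99, 14, 29, 84 → best response Free.
Country B against Medium: payoffs 53, 14, 64, 46 → best response Medium.
Country B against High: payoffs 79, 49, 69, 10 → best response Free.
Mutual best responses: (Free, High); (Low, Free); (Medium, Medium).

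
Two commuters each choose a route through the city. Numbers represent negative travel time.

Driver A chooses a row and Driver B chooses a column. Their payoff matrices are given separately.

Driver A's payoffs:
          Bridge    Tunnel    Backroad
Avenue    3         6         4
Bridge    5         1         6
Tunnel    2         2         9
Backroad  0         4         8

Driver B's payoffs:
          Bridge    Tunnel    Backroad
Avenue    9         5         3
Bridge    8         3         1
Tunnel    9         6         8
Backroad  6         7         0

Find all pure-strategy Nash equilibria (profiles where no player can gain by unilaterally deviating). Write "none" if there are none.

Driver A against Bridge: payoffs 3, 5, 2, 0 → best response Bridge.
Driver A against Tunnel: payoffs 6, 1, 2, 4 → best response Avenue.
Driver A against Backroad: payoffs 4, 6, 9, 8 → best response Tunnel.
Driver B against Avenue: payoffs 9, 5, 3 → best response Bridge.
Driver B against Bridge: payoffs 8, 3, 1 → best response Bridge.
Driver B against Tunnel: payoffs 9, 6, 8 → best response Bridge.
Driver B against Backroad: payoffs 6, 7, 0 → best response Tunnel.
Mutual best responses: (Bridge, Bridge).

(Bridge, Bridge)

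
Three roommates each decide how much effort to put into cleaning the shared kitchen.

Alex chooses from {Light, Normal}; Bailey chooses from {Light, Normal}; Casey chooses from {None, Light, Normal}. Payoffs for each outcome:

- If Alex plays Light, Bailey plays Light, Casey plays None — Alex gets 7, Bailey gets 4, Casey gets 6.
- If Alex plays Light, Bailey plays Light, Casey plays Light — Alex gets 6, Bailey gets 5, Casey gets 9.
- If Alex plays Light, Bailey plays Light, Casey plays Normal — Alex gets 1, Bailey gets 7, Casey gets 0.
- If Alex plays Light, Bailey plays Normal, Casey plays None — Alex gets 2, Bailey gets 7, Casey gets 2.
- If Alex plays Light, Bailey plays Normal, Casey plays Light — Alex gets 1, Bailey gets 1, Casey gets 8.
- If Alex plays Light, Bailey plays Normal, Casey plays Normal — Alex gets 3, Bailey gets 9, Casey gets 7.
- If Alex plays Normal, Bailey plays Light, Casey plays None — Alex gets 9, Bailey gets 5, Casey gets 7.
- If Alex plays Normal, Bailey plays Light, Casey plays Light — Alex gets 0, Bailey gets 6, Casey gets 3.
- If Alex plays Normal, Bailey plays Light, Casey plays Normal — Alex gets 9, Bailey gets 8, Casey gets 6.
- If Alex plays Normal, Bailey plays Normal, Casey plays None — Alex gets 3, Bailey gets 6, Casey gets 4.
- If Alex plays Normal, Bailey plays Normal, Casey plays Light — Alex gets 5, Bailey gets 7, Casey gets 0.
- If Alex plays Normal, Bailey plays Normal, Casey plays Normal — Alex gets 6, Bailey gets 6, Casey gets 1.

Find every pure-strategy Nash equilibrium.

(Light, Light, Light); (Normal, Normal, None)

For each strategy profile, look for a profitable unilateral deviation.
(Light, Light, None): Alex can switch to Normal (7 → 9). Not NE.
(Light, Light, Light): Alex gets 6, best alternative 0; Bailey gets 5, best alternative 1; Casey gets 9, best alternative 6. No profitable deviation — NE.
(Light, Light, Normal): Alex can switch to Normal (1 → 9). Not NE.
(Light, Normal, None): Alex can switch to Normal (2 → 3). Not NE.
(Light, Normal, Light): Alex can switch to Normal (1 → 5). Not NE.
(Light, Normal, Normal): Alex can switch to Normal (3 → 6). Not NE.
(Normal, Light, None): Bailey can switch to Normal (5 → 6). Not NE.
(Normal, Light, Light): Alex can switch to Light (0 → 6). Not NE.
(Normal, Light, Normal): Casey can switch to None (6 → 7). Not NE.
(Normal, Normal, None): Alex gets 3, best alternative 2; Bailey gets 6, best alternative 5; Casey gets 4, best alternative 1. No profitable deviation — NE.
(Normal, Normal, Light): Casey can switch to None (0 → 4). Not NE.
(Normal, Normal, Normal): Bailey can switch to Light (6 → 8). Not NE.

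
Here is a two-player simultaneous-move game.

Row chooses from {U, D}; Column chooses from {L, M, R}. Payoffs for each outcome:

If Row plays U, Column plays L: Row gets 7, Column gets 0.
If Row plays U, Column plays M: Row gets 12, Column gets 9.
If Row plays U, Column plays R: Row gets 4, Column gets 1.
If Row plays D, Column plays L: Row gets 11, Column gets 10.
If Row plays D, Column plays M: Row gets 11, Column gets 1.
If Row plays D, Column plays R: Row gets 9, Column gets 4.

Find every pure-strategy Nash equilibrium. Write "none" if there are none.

Row against L: payoffs 7, 11 → best response D.
Row against M: payoffs 12, 11 → best response U.
Row against R: payoffs 4, 9 → best response D.
Column against U: payoffs 0, 9, 1 → best response M.
Column against D: payoffs 10, 1, 4 → best response L.
Mutual best responses: (U, M); (D, L).

The pure Nash equilibria are (U, M) and (D, L).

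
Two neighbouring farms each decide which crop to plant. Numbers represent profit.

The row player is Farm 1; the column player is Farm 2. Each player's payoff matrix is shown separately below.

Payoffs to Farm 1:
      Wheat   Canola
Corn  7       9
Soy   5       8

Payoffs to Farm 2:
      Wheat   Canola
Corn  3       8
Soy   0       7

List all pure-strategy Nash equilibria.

Pure NE: (Corn, Canola)

Farm 1 against Wheat: payoffs 7, 5 → best response Corn.
Farm 1 against Canola: payoffs 9, 8 → best response Corn.
Farm 2 against Corn: payoffs 3, 8 → best response Canola.
Farm 2 against Soy: payoffs 0, 7 → best response Canola.
Mutual best responses: (Corn, Canola).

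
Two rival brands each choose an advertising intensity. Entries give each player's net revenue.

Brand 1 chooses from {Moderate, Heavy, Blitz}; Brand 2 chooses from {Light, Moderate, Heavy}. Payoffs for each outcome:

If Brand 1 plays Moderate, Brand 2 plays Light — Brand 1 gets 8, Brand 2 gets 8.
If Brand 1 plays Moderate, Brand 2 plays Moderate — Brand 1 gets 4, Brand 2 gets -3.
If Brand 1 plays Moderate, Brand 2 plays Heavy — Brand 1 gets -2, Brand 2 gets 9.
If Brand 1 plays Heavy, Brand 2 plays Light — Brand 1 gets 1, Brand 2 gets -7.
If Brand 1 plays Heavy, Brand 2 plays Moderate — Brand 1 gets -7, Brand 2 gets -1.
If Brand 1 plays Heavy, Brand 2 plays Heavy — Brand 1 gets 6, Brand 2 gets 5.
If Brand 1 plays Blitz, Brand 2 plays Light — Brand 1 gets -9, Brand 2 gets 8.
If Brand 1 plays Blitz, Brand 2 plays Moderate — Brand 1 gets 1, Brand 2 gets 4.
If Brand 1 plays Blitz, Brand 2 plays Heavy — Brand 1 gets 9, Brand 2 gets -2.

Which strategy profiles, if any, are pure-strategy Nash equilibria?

(Moderate, Light): Brand 2 can switch to Heavy (8 → 9). Not NE.
(Moderate, Moderate): Brand 2 can switch to Light (-3 → 8). Not NE.
(Moderate, Heavy): Brand 1 can switch to Heavy (-2 → 6). Not NE.
(Heavy, Light): Brand 1 can switch to Moderate (1 → 8). Not NE.
(Heavy, Moderate): Brand 1 can switch to Moderate (-7 → 4). Not NE.
(Heavy, Heavy): Brand 1 can switch to Blitz (6 → 9). Not NE.
(Blitz, Light): Brand 1 can switch to Moderate (-9 → 8). Not NE.
(Blitz, Moderate): Brand 1 can switch to Moderate (1 → 4). Not NE.
(Blitz, Heavy): Brand 2 can switch to Light (-2 → 8). Not NE.

No pure-strategy Nash equilibrium.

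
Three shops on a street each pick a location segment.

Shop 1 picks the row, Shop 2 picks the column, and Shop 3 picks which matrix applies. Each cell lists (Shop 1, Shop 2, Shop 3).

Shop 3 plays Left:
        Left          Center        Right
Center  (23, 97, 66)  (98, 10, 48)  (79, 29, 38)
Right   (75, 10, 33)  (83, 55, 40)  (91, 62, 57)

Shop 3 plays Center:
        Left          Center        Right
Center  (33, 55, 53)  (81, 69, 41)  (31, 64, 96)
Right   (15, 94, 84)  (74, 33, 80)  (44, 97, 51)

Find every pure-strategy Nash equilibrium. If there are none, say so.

The unique pure-strategy Nash equilibrium is (Right, Right, Left).

Check each profile: it is a Nash equilibrium iff no player can strictly gain by switching unilaterally.
(Center, Left, Left): Shop 1 can switch to Right (23 → 75). Not NE.
(Center, Left, Center): Shop 2 can switch to Center (55 → 69). Not NE.
(Center, Center, Left): Shop 2 can switch to Left (10 → 97). Not NE.
(Center, Center, Center): Shop 3 can switch to Left (41 → 48). Not NE.
(Center, Right, Left): Shop 1 can switch to Right (79 → 91). Not NE.
(Center, Right, Center): Shop 1 can switch to Right (31 → 44). Not NE.
(Right, Left, Left): Shop 2 can switch to Center (10 → 55). Not NE.
(Right, Left, Center): Shop 1 can switch to Center (15 → 33). Not NE.
(Right, Right, Left): Shop 1 gets 91, best alternative 79; Shop 2 gets 62, best alternative 55; Shop 3 gets 57, best alternative 51. No profitable deviation — NE.
(The remaining 3 profiles each have a profitable deviation by the same check.)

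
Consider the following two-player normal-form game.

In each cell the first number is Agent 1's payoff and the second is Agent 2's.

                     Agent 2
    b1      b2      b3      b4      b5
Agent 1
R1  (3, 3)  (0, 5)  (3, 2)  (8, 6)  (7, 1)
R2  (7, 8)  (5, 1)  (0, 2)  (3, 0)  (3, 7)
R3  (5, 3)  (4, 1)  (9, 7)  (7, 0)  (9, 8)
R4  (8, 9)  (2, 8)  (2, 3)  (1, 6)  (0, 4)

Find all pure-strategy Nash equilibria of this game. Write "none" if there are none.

Agent 1 against b1: payoffs 3, 7, 5, 8 → best response R4.
Agent 1 against b2: payoffs 0, 5, 4, 2 → best response R2.
Agent 1 against b3: payoffs 3, 0, 9, 2 → best response R3.
Agent 1 against b4: payoffs 8, 3, 7, 1 → best response R1.
Agent 1 against b5: payoffs 7, 3, 9, 0 → best response R3.
Agent 2 against R1: payoffs 3, 5, 2, 6, 1 → best response b4.
Agent 2 against R2: payoffs 8, 1, 2, 0, 7 → best response b1.
Agent 2 against R3: payoffs 3, 1, 7, 0, 8 → best response b5.
Agent 2 against R4: payoffs 9, 8, 3, 6, 4 → best response b1.
Mutual best responses: (R1, b4); (R3, b5); (R4, b1).

The pure Nash equilibria are (R1, b4) and (R3, b5) and (R4, b1).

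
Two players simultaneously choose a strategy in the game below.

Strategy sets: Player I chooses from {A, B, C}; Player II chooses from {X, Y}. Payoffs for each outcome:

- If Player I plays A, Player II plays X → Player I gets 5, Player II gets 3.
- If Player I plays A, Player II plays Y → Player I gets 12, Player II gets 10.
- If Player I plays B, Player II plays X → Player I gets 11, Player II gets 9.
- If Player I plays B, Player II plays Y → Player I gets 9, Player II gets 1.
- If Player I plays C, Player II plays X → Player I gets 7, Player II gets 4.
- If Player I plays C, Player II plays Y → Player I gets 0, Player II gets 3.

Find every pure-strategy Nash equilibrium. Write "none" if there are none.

Pure-strategy Nash equilibria: (A, Y) and (B, X)

(A, X): Player I can switch to B (5 → 11). Not NE.
(A, Y): Player I gets 12, best alternative 9; Player II gets 10, best alternative 3. No profitable deviation — NE.
(B, X): Player I gets 11, best alternative 7; Player II gets 9, best alternative 1. No profitable deviation — NE.
(B, Y): Player I can switch to A (9 → 12). Not NE.
(C, X): Player I can switch to B (7 → 11). Not NE.
(C, Y): Player I can switch to A (0 → 12). Not NE.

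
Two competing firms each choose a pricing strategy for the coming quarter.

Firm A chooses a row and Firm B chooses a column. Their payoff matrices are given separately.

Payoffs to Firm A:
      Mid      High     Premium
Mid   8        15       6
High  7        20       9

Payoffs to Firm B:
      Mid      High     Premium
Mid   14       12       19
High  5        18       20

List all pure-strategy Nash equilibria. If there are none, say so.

(Mid, Mid): Firm B can switch to Premium (14 → 19). Not NE.
(Mid, High): Firm A can switch to High (15 → 20). Not NE.
(Mid, Premium): Firm A can switch to High (6 → 9). Not NE.
(High, Mid): Firm A can switch to Mid (7 → 8). Not NE.
(High, High): Firm B can switch to Premium (18 → 20). Not NE.
(High, Premium): Firm A gets 9, best alternative 6; Firm B gets 20, best alternative 18. No profitable deviation — NE.

(High, Premium)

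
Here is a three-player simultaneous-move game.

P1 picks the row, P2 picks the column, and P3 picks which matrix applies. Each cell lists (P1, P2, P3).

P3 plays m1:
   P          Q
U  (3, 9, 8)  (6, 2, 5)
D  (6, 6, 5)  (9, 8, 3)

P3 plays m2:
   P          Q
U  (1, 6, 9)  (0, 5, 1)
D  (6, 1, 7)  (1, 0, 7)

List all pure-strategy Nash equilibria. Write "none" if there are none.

The unique pure-strategy Nash equilibrium is (D, P, m2).

P1 against (P, m1): payoffs 3, 6 → best response D.
P1 against (P, m2): payoffs 1, 6 → best response D.
P1 against (Q, m1): payoffs 6, 9 → best response D.
P1 against (Q, m2): payoffs 0, 1 → best response D.
P2 against (U, m1): payoffs 9, 2 → best response P.
P2 against (U, m2): payoffs 6, 5 → best response P.
P2 against (D, m1): payoffs 6, 8 → best response Q.
P2 against (D, m2): payoffs 1, 0 → best response P.
P3 against (U, P): payoffs 8, 9 → best response m2.
P3 against (U, Q): payoffs 5, 1 → best response m1.
P3 against (D, P): payoffs 5, 7 → best response m2.
P3 against (D, Q): payoffs 3, 7 → best response m2.
Mutual best responses: (D, P, m2).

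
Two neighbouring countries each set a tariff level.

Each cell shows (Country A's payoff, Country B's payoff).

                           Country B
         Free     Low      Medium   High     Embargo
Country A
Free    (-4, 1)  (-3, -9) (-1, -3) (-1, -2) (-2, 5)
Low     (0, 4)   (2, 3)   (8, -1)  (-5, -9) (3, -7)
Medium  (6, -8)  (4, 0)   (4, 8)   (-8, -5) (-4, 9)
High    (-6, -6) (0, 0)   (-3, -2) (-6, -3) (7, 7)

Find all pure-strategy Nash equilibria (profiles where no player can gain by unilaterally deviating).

Pure NE: (High, Embargo)

Country A against Free: payoffs -4, 0, 6, -6 → best response Medium.
Country A against Low: payoffs -3, 2, 4, 0 → best response Medium.
Country A against Medium: payoffs -1, 8, 4, -3 → best response Low.
Country A against High: payoffs -1, -5, -8, -6 → best response Free.
Country A against Embargo: payoffs -2, 3, -4, 7 → best response High.
Country B against Free: payoffs 1, -9, -3, -2, 5 → best response Embargo.
Country B against Low: payoffs 4, 3, -1, -9, -7 → best response Free.
Country B against Medium: payoffs -8, 0, 8, -5, 9 → best response Embargo.
Country B against High: payoffs -6, 0, -2, -3, 7 → best response Embargo.
Mutual best responses: (High, Embargo).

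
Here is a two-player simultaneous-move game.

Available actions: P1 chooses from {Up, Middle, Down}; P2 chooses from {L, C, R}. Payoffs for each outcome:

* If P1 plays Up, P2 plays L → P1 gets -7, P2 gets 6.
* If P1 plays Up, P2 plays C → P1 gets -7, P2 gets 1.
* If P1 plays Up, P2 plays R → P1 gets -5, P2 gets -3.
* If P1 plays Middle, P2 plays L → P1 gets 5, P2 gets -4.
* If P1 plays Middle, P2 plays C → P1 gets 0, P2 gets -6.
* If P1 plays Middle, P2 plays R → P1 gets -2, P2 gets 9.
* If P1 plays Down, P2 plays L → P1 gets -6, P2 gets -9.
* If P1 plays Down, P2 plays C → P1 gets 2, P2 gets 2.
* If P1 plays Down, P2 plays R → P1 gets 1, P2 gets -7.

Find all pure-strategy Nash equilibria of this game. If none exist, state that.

(Down, C)

Mark each player's best response to every combination of opponents' strategies; a profile where every player is best-responding is a pure Nash equilibrium.
P1 against L: payoffs -7, 5, -6 → best response Middle.
P1 against C: payoffs -7, 0, 2 → best response Down.
P1 against R: payoffs -5, -2, 1 → best response Down.
P2 against Up: payoffs 6, 1, -3 → best response L.
P2 against Middle: payoffs -4, -6, 9 → best response R.
P2 against Down: payoffs -9, 2, -7 → best response C.
Mutual best responses: (Down, C).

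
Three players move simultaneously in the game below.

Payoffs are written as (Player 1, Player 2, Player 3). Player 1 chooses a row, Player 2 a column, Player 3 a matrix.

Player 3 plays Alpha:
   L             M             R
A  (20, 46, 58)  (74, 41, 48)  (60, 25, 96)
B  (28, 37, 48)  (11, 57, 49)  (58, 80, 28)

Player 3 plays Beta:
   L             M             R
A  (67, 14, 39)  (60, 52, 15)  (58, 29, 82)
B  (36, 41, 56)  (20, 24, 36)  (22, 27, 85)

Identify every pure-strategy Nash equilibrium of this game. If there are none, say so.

No pure-strategy Nash equilibrium.

(A, L, Alpha): Player 1 can switch to B (20 → 28). Not NE.
(A, L, Beta): Player 2 can switch to M (14 → 52). Not NE.
(A, M, Alpha): Player 2 can switch to L (41 → 46). Not NE.
(A, M, Beta): Player 3 can switch to Alpha (15 → 48). Not NE.
(A, R, Alpha): Player 2 can switch to L (25 → 46). Not NE.
(A, R, Beta): Player 2 can switch to M (29 → 52). Not NE.
(B, L, Alpha): Player 2 can switch to M (37 → 57). Not NE.
(B, L, Beta): Player 1 can switch to A (36 → 67). Not NE.
(The remaining 4 profiles each have a profitable deviation by the same check.)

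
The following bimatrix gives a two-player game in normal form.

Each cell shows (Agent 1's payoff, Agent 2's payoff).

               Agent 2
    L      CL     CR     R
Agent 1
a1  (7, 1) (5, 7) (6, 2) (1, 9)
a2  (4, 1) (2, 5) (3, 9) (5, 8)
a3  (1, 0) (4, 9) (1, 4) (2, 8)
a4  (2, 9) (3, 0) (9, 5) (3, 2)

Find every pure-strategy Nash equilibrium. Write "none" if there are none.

This game has no pure Nash equilibrium.

Agent 1 against L: payoffs 7, 4, 1, 2 → best response a1.
Agent 1 against CL: payoffs 5, 2, 4, 3 → best response a1.
Agent 1 against CR: payoffs 6, 3, 1, 9 → best response a4.
Agent 1 against R: payoffs 1, 5, 2, 3 → best response a2.
Agent 2 against a1: payoffs 1, 7, 2, 9 → best response R.
Agent 2 against a2: payoffs 1, 5, 9, 8 → best response CR.
Agent 2 against a3: payoffs 0, 9, 4, 8 → best response CL.
Agent 2 against a4: payoffs 9, 0, 5, 2 → best response L.
No profile is a mutual best response for all players.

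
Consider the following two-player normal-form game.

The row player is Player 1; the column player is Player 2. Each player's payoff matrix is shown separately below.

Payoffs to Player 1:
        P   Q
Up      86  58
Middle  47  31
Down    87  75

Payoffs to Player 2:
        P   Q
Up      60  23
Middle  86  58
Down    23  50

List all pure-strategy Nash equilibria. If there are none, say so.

(Down, Q)

Mark each player's best response to every combination of opponents' strategies; a profile where every player is best-responding is a pure Nash equilibrium.
Player 1 against P: payoffs 86, 47, 87 → best response Down.
Player 1 against Q: payoffs 58, 31, 75 → best response Down.
Player 2 against Up: payoffs 60, 23 → best response P.
Player 2 against Middle: payoffs 86, 58 → best response P.
Player 2 against Down: payoffs 23, 50 → best response Q.
Mutual best responses: (Down, Q).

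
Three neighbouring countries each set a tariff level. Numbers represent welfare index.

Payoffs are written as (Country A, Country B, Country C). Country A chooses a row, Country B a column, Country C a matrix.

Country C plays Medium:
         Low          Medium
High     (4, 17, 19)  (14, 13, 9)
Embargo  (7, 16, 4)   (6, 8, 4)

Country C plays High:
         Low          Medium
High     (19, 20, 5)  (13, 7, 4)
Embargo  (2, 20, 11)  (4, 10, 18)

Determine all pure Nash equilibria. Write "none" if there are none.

This game has no pure Nash equilibrium.

For each player, find the best response to each opponent profile; mutual best responses are the pure NE.
Country A against (Low, Medium): payoffs 4, 7 → best response Embargo.
Country A against (Low, High): payoffs 19, 2 → best response High.
Country A against (Medium, Medium): payoffs 14, 6 → best response High.
Country A against (Medium, High): payoffs 13, 4 → best response High.
Country B against (High, Medium): payoffs 17, 13 → best response Low.
Country B against (High, High): payoffs 20, 7 → best response Low.
Country B against (Embargo, Medium): payoffs 16, 8 → best response Low.
Country B against (Embargo, High): payoffs 20, 10 → best response Low.
Country C against (High, Low): payoffs 19, 5 → best response Medium.
Country C against (High, Medium): payoffs 9, 4 → best response Medium.
Country C against (Embargo, Low): payoffs 4, 11 → best response High.
Country C against (Embargo, Medium): payoffs 4, 18 → best response High.
No profile is a mutual best response for all players.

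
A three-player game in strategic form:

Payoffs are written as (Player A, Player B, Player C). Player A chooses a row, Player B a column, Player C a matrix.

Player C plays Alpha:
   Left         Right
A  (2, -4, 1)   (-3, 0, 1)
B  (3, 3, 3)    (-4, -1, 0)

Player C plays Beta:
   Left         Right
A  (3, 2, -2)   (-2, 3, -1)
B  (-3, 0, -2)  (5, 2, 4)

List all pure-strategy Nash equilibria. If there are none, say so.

(A, Left, Alpha): Player A can switch to B (2 → 3). Not NE.
(A, Left, Beta): Player B can switch to Right (2 → 3). Not NE.
(A, Right, Alpha): Player A gets -3, best alternative -4; Player B gets 0, best alternative -4; Player C gets 1, best alternative -1. No profitable deviation — NE.
(A, Right, Beta): Player A can switch to B (-2 → 5). Not NE.
(B, Left, Alpha): Player A gets 3, best alternative 2; Player B gets 3, best alternative -1; Player C gets 3, best alternative -2. No profitable deviation — NE.
(B, Left, Beta): Player A can switch to A (-3 → 3). Not NE.
(B, Right, Alpha): Player A can switch to A (-4 → -3). Not NE.
(B, Right, Beta): Player A gets 5, best alternative -2; Player B gets 2, best alternative 0; Player C gets 4, best alternative 0. No profitable deviation — NE.

Pure-strategy Nash equilibria: (A, Right, Alpha) and (B, Left, Alpha) and (B, Right, Beta)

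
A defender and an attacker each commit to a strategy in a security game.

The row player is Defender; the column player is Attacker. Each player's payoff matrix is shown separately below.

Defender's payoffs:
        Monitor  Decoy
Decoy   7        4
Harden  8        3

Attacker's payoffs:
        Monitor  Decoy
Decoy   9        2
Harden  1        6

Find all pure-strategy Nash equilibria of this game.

Check each profile: it is a Nash equilibrium iff no player can strictly gain by switching unilaterally.
(Decoy, Monitor): Defender can switch to Harden (7 → 8). Not NE.
(Decoy, Decoy): Attacker can switch to Monitor (2 → 9). Not NE.
(Harden, Monitor): Attacker can switch to Decoy (1 → 6). Not NE.
(Harden, Decoy): Defender can switch to Decoy (3 → 4). Not NE.

No pure-strategy Nash equilibrium.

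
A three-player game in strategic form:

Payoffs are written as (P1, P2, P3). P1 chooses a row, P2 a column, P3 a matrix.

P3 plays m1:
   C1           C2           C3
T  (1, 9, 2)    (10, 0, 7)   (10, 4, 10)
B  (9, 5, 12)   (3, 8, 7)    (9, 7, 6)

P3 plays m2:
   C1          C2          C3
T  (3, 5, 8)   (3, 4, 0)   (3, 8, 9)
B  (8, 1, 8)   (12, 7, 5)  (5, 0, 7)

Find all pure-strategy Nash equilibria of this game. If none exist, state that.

P1 against (C1, m1): payoffs 1, 9 → best response B.
P1 against (C1, m2): payoffs 3, 8 → best response B.
P1 against (C2, m1): payoffs 10, 3 → best response T.
P1 against (C2, m2): payoffs 3, 12 → best response B.
P1 against (C3, m1): payoffs 10, 9 → best response T.
P1 against (C3, m2): payoffs 3, 5 → best response B.
P2 against (T, m1): payoffs 9, 0, 4 → best response C1.
P2 against (T, m2): payoffs 5, 4, 8 → best response C3.
P2 against (B, m1): payoffs 5, 8, 7 → best response C2.
P2 against (B, m2): payoffs 1, 7, 0 → best response C2.
P3 against (T, C1): payoffs 2, 8 → best response m2.
P3 against (T, C2): payoffs 7, 0 → best response m1.
P3 against (T, C3): payoffs 10, 9 → best response m1.
P3 against (B, C1): payoffs 12, 8 → best response m1.
P3 against (B, C2): payoffs 7, 5 → best response m1.
P3 against (B, C3): payoffs 6, 7 → best response m2.
No profile is a mutual best response for all players.

none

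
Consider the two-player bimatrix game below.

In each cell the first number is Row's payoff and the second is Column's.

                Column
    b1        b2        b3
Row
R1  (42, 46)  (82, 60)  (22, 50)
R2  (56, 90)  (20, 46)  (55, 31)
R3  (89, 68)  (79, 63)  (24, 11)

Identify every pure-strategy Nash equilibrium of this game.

(R1, b1): Row can switch to R2 (42 → 56). Not NE.
(R1, b2): Row gets 82, best alternative 79; Column gets 60, best alternative 50. No profitable deviation — NE.
(R1, b3): Row can switch to R2 (22 → 55). Not NE.
(R2, b1): Row can switch to R3 (56 → 89). Not NE.
(R2, b2): Row can switch to R1 (20 → 82). Not NE.
(R2, b3): Column can switch to b1 (31 → 90). Not NE.
(R3, b1): Row gets 89, best alternative 56; Column gets 68, best alternative 63. No profitable deviation — NE.
(R3, b2): Row can switch to R1 (79 → 82). Not NE.
(R3, b3): Row can switch to R2 (24 → 55). Not NE.

(R1, b2) and (R3, b1)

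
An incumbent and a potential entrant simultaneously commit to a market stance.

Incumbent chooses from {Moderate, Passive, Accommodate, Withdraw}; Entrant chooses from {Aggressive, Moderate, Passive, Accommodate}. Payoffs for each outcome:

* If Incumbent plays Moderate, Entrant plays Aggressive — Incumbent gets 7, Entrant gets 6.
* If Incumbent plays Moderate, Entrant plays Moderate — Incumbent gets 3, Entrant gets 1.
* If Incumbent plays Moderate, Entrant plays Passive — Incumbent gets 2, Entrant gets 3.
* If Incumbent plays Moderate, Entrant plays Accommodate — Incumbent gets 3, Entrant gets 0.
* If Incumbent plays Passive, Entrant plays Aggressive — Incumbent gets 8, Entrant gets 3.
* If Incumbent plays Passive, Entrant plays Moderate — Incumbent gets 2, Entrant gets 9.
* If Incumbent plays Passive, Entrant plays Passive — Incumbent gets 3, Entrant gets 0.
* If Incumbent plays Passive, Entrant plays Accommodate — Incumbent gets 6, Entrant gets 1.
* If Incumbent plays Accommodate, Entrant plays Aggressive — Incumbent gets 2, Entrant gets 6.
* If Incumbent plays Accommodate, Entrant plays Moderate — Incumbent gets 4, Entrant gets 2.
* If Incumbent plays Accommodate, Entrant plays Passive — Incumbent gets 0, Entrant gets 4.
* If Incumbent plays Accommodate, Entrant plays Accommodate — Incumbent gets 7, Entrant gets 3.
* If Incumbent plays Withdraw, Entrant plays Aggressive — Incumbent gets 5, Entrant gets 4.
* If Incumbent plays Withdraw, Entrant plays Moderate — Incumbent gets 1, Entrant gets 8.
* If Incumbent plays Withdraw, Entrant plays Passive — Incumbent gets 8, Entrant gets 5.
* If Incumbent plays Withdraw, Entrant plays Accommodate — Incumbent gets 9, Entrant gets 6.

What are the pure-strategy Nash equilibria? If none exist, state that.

(Moderate, Aggressive): Incumbent can switch to Passive (7 → 8). Not NE.
(Moderate, Moderate): Incumbent can switch to Accommodate (3 → 4). Not NE.
(Moderate, Passive): Incumbent can switch to Passive (2 → 3). Not NE.
(Moderate, Accommodate): Incumbent can switch to Passive (3 → 6). Not NE.
(Passive, Aggressive): Entrant can switch to Moderate (3 → 9). Not NE.
(Passive, Moderate): Incumbent can switch to Moderate (2 → 3). Not NE.
(The remaining 10 profiles each have a profitable deviation by the same check.)

none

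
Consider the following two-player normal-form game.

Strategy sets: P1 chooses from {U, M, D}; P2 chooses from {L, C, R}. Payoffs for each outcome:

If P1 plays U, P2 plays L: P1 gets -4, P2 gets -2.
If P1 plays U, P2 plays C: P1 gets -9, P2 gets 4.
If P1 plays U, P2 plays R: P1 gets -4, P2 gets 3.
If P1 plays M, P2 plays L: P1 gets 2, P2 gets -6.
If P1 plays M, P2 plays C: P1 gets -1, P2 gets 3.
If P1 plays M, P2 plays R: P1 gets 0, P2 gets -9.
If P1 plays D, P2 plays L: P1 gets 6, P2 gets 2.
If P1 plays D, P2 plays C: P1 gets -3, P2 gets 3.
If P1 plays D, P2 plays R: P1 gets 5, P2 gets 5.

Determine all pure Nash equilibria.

The pure Nash equilibria are (M, C), (D, R).

(U, L): P1 can switch to M (-4 → 2). Not NE.
(U, C): P1 can switch to M (-9 → -1). Not NE.
(U, R): P1 can switch to M (-4 → 0). Not NE.
(M, L): P1 can switch to D (2 → 6). Not NE.
(M, C): P1 gets -1, best alternative -3; P2 gets 3, best alternative -6. No profitable deviation — NE.
(M, R): P1 can switch to D (0 → 5). Not NE.
(D, L): P2 can switch to C (2 → 3). Not NE.
(D, C): P1 can switch to M (-3 → -1). Not NE.
(D, R): P1 gets 5, best alternative 0; P2 gets 5, best alternative 3. No profitable deviation — NE.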